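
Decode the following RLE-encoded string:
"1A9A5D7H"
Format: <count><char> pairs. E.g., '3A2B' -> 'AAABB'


Expanding each <count><char> pair:
  1A -> 'A'
  9A -> 'AAAAAAAAA'
  5D -> 'DDDDD'
  7H -> 'HHHHHHH'

Decoded = AAAAAAAAAADDDDDHHHHHHH


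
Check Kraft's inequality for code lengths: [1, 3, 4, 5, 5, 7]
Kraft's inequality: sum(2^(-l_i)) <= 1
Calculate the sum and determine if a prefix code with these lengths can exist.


Sum = 2^(-1) + 2^(-3) + 2^(-4) + 2^(-5) + 2^(-5) + 2^(-7)
    = 0.5 + 0.125 + 0.0625 + 0.03125 + 0.03125 + 0.0078125
    = 97/128 = 0.7578125
Since 0.7578125 <= 1, Kraft's inequality IS satisfied.
A prefix code with these lengths CAN exist.

Kraft sum = 0.7578125. Satisfied.


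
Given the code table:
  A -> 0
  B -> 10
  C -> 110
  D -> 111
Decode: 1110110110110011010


Decoding:
111 -> D
0 -> A
110 -> C
110 -> C
110 -> C
0 -> A
110 -> C
10 -> B


Result: DACCCACB


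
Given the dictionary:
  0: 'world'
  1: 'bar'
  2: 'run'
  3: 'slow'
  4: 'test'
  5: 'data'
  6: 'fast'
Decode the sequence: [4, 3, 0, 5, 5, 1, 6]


Look up each index in the dictionary:
  4 -> 'test'
  3 -> 'slow'
  0 -> 'world'
  5 -> 'data'
  5 -> 'data'
  1 -> 'bar'
  6 -> 'fast'

Decoded: "test slow world data data bar fast"


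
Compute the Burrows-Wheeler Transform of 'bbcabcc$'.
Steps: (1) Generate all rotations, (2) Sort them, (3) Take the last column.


Rotations (sorted):
  0: $bbcabcc -> last char: c
  1: abcc$bbc -> last char: c
  2: bbcabcc$ -> last char: $
  3: bcabcc$b -> last char: b
  4: bcc$bbca -> last char: a
  5: c$bbcabc -> last char: c
  6: cabcc$bb -> last char: b
  7: cc$bbcab -> last char: b


BWT = cc$bacbb


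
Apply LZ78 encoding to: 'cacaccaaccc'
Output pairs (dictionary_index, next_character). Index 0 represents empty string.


LZ78 encoding steps:
Dictionary: {0: ''}
Step 1: w='' (idx 0), next='c' -> output (0, 'c'), add 'c' as idx 1
Step 2: w='' (idx 0), next='a' -> output (0, 'a'), add 'a' as idx 2
Step 3: w='c' (idx 1), next='a' -> output (1, 'a'), add 'ca' as idx 3
Step 4: w='c' (idx 1), next='c' -> output (1, 'c'), add 'cc' as idx 4
Step 5: w='a' (idx 2), next='a' -> output (2, 'a'), add 'aa' as idx 5
Step 6: w='cc' (idx 4), next='c' -> output (4, 'c'), add 'ccc' as idx 6


Encoded: [(0, 'c'), (0, 'a'), (1, 'a'), (1, 'c'), (2, 'a'), (4, 'c')]


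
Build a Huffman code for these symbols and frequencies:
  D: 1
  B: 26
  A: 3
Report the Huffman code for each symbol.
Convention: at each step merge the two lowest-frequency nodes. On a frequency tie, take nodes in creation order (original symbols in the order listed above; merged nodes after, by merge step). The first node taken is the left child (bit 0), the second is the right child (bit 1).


Huffman tree construction:
Step 1: Merge D(1) + A(3) = 4
Step 2: Merge (D+A)(4) + B(26) = 30
Read each symbol's code off the tree from the root (left child = 0, right child = 1).

Codes:
  D: 00 (length 2)
  B: 1 (length 1)
  A: 01 (length 2)
Average code length: 34/30 = 1.1333 bits/symbol


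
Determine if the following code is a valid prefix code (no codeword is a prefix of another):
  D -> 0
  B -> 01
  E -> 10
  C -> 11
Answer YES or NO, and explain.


Checking each pair (does one codeword prefix another?):
  D='0' vs B='01': prefix -- VIOLATION

NO -- this is NOT a valid prefix code. D (0) is a prefix of B (01).


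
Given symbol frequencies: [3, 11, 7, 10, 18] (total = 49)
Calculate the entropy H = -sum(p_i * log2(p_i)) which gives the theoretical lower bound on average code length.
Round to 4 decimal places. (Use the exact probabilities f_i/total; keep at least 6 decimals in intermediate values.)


Per-symbol terms -p_i * log2(p_i) with p_i = f_i/49:
  p = 3/49 = 0.061224: log2(p) = -4.029747, -p*log2(p) = 0.246719
  p = 11/49 = 0.224490: log2(p) = -2.155278, -p*log2(p) = 0.483838
  p = 7/49 = 0.142857: log2(p) = -2.807355, -p*log2(p) = 0.401051
  p = 10/49 = 0.204082: log2(p) = -2.292782, -p*log2(p) = 0.467915
  p = 18/49 = 0.367347: log2(p) = -1.444785, -p*log2(p) = 0.530737
H = 0.246719 + 0.483838 + 0.401051 + 0.467915 + 0.530737 = 2.130260

H = 2.1303 bits/symbol


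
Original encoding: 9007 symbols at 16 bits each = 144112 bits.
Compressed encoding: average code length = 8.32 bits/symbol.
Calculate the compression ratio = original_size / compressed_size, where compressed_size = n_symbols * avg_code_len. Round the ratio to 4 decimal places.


original_size = n_symbols * orig_bits = 9007 * 16 = 144112 bits
compressed_size = n_symbols * avg_code_len = 9007 * 8.32 = 74938.24 bits
ratio = original_size / compressed_size = 144112 / 74938.24 = 1.9231

Compression ratio = 1.9231


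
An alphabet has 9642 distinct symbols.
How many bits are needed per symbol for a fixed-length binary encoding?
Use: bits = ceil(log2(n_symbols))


log2(9642) = 13.2351
Bracket: 2^13 = 8192 < 9642 <= 2^14 = 16384
So ceil(log2(9642)) = 14

bits = ceil(log2(9642)) = ceil(13.2351) = 14 bits


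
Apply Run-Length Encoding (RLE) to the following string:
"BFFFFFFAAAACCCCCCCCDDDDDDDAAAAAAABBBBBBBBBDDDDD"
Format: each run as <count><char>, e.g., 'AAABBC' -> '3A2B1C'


Scanning runs left to right:
  i=0: run of 'B' x 1 -> '1B'
  i=1: run of 'F' x 6 -> '6F'
  i=7: run of 'A' x 4 -> '4A'
  i=11: run of 'C' x 8 -> '8C'
  i=19: run of 'D' x 7 -> '7D'
  i=26: run of 'A' x 7 -> '7A'
  i=33: run of 'B' x 9 -> '9B'
  i=42: run of 'D' x 5 -> '5D'

RLE = 1B6F4A8C7D7A9B5D


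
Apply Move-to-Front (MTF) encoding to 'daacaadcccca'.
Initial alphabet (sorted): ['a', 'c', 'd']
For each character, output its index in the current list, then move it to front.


MTF encoding:
'd': index 2 in ['a', 'c', 'd'] -> ['d', 'a', 'c']
'a': index 1 in ['d', 'a', 'c'] -> ['a', 'd', 'c']
'a': index 0 in ['a', 'd', 'c'] -> ['a', 'd', 'c']
'c': index 2 in ['a', 'd', 'c'] -> ['c', 'a', 'd']
'a': index 1 in ['c', 'a', 'd'] -> ['a', 'c', 'd']
'a': index 0 in ['a', 'c', 'd'] -> ['a', 'c', 'd']
'd': index 2 in ['a', 'c', 'd'] -> ['d', 'a', 'c']
'c': index 2 in ['d', 'a', 'c'] -> ['c', 'd', 'a']
'c': index 0 in ['c', 'd', 'a'] -> ['c', 'd', 'a']
'c': index 0 in ['c', 'd', 'a'] -> ['c', 'd', 'a']
'c': index 0 in ['c', 'd', 'a'] -> ['c', 'd', 'a']
'a': index 2 in ['c', 'd', 'a'] -> ['a', 'c', 'd']


Output: [2, 1, 0, 2, 1, 0, 2, 2, 0, 0, 0, 2]


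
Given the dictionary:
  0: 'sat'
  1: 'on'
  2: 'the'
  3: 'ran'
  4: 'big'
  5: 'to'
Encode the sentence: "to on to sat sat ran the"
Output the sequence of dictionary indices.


Look up each word in the dictionary:
  'to' -> 5
  'on' -> 1
  'to' -> 5
  'sat' -> 0
  'sat' -> 0
  'ran' -> 3
  'the' -> 2

Encoded: [5, 1, 5, 0, 0, 3, 2]


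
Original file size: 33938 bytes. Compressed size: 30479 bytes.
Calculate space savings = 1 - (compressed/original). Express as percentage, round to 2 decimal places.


ratio = compressed/original = 30479/33938 = 0.898079
savings = 1 - ratio = 1 - 0.898079 = 0.101921
as a percentage: 0.101921 * 100 = 10.19%

Space savings = 1 - 30479/33938 = 10.19%


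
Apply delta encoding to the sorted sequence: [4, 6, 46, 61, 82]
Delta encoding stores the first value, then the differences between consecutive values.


First value: 4
Deltas:
  6 - 4 = 2
  46 - 6 = 40
  61 - 46 = 15
  82 - 61 = 21


Delta encoded: [4, 2, 40, 15, 21]


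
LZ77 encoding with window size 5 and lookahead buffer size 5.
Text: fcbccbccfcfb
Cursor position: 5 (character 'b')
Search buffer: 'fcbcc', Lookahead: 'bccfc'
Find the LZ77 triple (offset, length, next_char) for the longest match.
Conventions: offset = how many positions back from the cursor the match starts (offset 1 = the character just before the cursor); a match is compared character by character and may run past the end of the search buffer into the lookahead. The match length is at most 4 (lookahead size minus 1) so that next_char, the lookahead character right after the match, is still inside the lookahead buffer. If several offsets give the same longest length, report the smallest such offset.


Try each offset into the search buffer:
  offset=1 (pos 4, char 'c'): match length 0
  offset=2 (pos 3, char 'c'): match length 0
  offset=3 (pos 2, char 'b'): match length 3
  offset=4 (pos 1, char 'c'): match length 0
  offset=5 (pos 0, char 'f'): match length 0
Longest match has length 3 at offset 3.
next_char = character at position 5 + 3 = 8 -> 'f'

Best match: offset=3, length=3 (matching 'bcc' starting at position 2)
LZ77 triple: (3, 3, 'f')


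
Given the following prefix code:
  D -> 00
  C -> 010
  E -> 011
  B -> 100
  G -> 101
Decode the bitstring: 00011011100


Decoding step by step:
Bits 00 -> D
Bits 011 -> E
Bits 011 -> E
Bits 100 -> B


Decoded message: DEEB


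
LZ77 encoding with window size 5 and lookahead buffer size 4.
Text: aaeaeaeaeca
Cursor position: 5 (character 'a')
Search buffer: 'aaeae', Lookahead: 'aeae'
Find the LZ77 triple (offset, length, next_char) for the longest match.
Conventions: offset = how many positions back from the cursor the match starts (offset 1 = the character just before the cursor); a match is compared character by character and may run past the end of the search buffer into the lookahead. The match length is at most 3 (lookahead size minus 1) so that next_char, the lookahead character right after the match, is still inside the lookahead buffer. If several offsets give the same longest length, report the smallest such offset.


Try each offset into the search buffer:
  offset=1 (pos 4, char 'e'): match length 0
  offset=2 (pos 3, char 'a'): match length 3
  offset=3 (pos 2, char 'e'): match length 0
  offset=4 (pos 1, char 'a'): match length 3
  offset=5 (pos 0, char 'a'): match length 1
Longest match has length 3, found at offsets 2, 4; take the smallest, offset 2.
next_char = character at position 5 + 3 = 8 -> 'e'

Best match: offset=2, length=3 (matching 'aea' starting at position 3)
LZ77 triple: (2, 3, 'e')


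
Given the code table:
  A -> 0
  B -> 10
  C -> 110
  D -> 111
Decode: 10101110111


Decoding:
10 -> B
10 -> B
111 -> D
0 -> A
111 -> D


Result: BBDAD


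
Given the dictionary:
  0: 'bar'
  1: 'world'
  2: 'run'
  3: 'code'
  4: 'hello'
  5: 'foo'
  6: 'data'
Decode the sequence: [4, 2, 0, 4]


Look up each index in the dictionary:
  4 -> 'hello'
  2 -> 'run'
  0 -> 'bar'
  4 -> 'hello'

Decoded: "hello run bar hello"


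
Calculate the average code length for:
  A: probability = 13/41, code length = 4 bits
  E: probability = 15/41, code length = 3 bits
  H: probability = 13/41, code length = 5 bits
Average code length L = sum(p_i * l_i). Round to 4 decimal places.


Weighted contributions p_i * l_i:
  A: (13/41) * 4 = 52/41
  E: (15/41) * 3 = 45/41
  H: (13/41) * 5 = 65/41
Sum = (52 + 45 + 65)/41 = 162/41

L = 162/41 = 3.9512 bits/symbol


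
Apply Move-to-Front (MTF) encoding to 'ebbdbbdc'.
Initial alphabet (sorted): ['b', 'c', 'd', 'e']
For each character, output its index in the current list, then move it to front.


MTF encoding:
'e': index 3 in ['b', 'c', 'd', 'e'] -> ['e', 'b', 'c', 'd']
'b': index 1 in ['e', 'b', 'c', 'd'] -> ['b', 'e', 'c', 'd']
'b': index 0 in ['b', 'e', 'c', 'd'] -> ['b', 'e', 'c', 'd']
'd': index 3 in ['b', 'e', 'c', 'd'] -> ['d', 'b', 'e', 'c']
'b': index 1 in ['d', 'b', 'e', 'c'] -> ['b', 'd', 'e', 'c']
'b': index 0 in ['b', 'd', 'e', 'c'] -> ['b', 'd', 'e', 'c']
'd': index 1 in ['b', 'd', 'e', 'c'] -> ['d', 'b', 'e', 'c']
'c': index 3 in ['d', 'b', 'e', 'c'] -> ['c', 'd', 'b', 'e']


Output: [3, 1, 0, 3, 1, 0, 1, 3]


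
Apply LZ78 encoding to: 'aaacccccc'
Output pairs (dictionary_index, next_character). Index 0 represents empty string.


LZ78 encoding steps:
Dictionary: {0: ''}
Step 1: w='' (idx 0), next='a' -> output (0, 'a'), add 'a' as idx 1
Step 2: w='a' (idx 1), next='a' -> output (1, 'a'), add 'aa' as idx 2
Step 3: w='' (idx 0), next='c' -> output (0, 'c'), add 'c' as idx 3
Step 4: w='c' (idx 3), next='c' -> output (3, 'c'), add 'cc' as idx 4
Step 5: w='cc' (idx 4), next='c' -> output (4, 'c'), add 'ccc' as idx 5


Encoded: [(0, 'a'), (1, 'a'), (0, 'c'), (3, 'c'), (4, 'c')]


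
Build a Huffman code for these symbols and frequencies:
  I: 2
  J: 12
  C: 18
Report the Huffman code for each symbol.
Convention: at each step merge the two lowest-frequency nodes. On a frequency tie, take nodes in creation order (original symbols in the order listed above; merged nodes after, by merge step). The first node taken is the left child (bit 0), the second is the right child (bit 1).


Huffman tree construction:
Step 1: Merge I(2) + J(12) = 14
Step 2: Merge (I+J)(14) + C(18) = 32
Read each symbol's code off the tree from the root (left child = 0, right child = 1).

Codes:
  I: 00 (length 2)
  J: 01 (length 2)
  C: 1 (length 1)
Average code length: 46/32 = 1.4375 bits/symbol


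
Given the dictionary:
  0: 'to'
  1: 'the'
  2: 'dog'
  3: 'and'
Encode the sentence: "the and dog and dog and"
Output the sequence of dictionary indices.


Look up each word in the dictionary:
  'the' -> 1
  'and' -> 3
  'dog' -> 2
  'and' -> 3
  'dog' -> 2
  'and' -> 3

Encoded: [1, 3, 2, 3, 2, 3]


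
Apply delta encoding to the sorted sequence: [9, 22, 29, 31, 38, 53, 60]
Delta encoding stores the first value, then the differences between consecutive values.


First value: 9
Deltas:
  22 - 9 = 13
  29 - 22 = 7
  31 - 29 = 2
  38 - 31 = 7
  53 - 38 = 15
  60 - 53 = 7


Delta encoded: [9, 13, 7, 2, 7, 15, 7]


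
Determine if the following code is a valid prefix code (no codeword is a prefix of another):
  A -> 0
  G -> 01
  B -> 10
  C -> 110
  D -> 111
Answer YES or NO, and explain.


Checking each pair (does one codeword prefix another?):
  A='0' vs G='01': prefix -- VIOLATION

NO -- this is NOT a valid prefix code. A (0) is a prefix of G (01).


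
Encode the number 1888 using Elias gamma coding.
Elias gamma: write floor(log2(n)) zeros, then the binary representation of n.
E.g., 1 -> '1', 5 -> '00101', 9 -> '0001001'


num_bits = floor(log2(1888)) + 1 = 11
leading_zeros = num_bits - 1 = 10
binary(1888) = 11101100000

Elias gamma(1888) = '0000000000' + '11101100000' = 000000000011101100000 (21 bits)


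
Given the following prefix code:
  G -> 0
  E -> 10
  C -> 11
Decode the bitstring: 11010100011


Decoding step by step:
Bits 11 -> C
Bits 0 -> G
Bits 10 -> E
Bits 10 -> E
Bits 0 -> G
Bits 0 -> G
Bits 11 -> C


Decoded message: CGEEGGC


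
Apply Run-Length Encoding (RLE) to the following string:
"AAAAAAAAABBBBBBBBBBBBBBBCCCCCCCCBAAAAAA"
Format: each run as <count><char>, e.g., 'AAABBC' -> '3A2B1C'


Scanning runs left to right:
  i=0: run of 'A' x 9 -> '9A'
  i=9: run of 'B' x 15 -> '15B'
  i=24: run of 'C' x 8 -> '8C'
  i=32: run of 'B' x 1 -> '1B'
  i=33: run of 'A' x 6 -> '6A'

RLE = 9A15B8C1B6A


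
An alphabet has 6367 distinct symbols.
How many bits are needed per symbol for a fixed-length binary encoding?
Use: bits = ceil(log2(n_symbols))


log2(6367) = 12.6364
Bracket: 2^12 = 4096 < 6367 <= 2^13 = 8192
So ceil(log2(6367)) = 13

bits = ceil(log2(6367)) = ceil(12.6364) = 13 bits


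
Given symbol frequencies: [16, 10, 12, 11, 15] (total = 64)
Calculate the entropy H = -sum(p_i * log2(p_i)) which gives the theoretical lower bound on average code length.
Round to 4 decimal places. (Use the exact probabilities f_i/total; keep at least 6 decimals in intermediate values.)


Per-symbol terms -p_i * log2(p_i) with p_i = f_i/64:
  p = 16/64 = 0.250000: log2(p) = -2.000000, -p*log2(p) = 0.500000
  p = 10/64 = 0.156250: log2(p) = -2.678072, -p*log2(p) = 0.418449
  p = 12/64 = 0.187500: log2(p) = -2.415037, -p*log2(p) = 0.452820
  p = 11/64 = 0.171875: log2(p) = -2.540568, -p*log2(p) = 0.436660
  p = 15/64 = 0.234375: log2(p) = -2.093109, -p*log2(p) = 0.490573
H = 0.500000 + 0.418449 + 0.452820 + 0.436660 + 0.490573 = 2.298502

H = 2.2985 bits/symbol


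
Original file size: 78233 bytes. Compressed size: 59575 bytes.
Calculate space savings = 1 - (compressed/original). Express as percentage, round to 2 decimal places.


ratio = compressed/original = 59575/78233 = 0.761507
savings = 1 - ratio = 1 - 0.761507 = 0.238493
as a percentage: 0.238493 * 100 = 23.85%

Space savings = 1 - 59575/78233 = 23.85%


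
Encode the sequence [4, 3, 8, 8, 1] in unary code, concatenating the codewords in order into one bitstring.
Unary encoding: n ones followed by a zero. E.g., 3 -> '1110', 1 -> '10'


Encode each number as n ones followed by a terminating 0:
  4 -> 11110 (5 bits)
  3 -> 1110 (4 bits)
  8 -> 111111110 (9 bits)
  8 -> 111111110 (9 bits)
  1 -> 10 (2 bits)
Total length = 5 + 4 + 9 + 9 + 2 = 29 bits.

Unary([4, 3, 8, 8, 1]) = 11110111011111111011111111010 (29 bits)


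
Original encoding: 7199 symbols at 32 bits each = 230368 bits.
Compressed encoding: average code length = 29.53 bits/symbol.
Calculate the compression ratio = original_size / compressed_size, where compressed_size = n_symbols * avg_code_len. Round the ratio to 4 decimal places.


original_size = n_symbols * orig_bits = 7199 * 32 = 230368 bits
compressed_size = n_symbols * avg_code_len = 7199 * 29.53 = 212586.47 bits
ratio = original_size / compressed_size = 230368 / 212586.47 = 1.0836

Compression ratio = 1.0836


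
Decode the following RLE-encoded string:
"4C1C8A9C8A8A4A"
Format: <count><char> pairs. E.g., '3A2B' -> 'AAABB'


Expanding each <count><char> pair:
  4C -> 'CCCC'
  1C -> 'C'
  8A -> 'AAAAAAAA'
  9C -> 'CCCCCCCCC'
  8A -> 'AAAAAAAA'
  8A -> 'AAAAAAAA'
  4A -> 'AAAA'

Decoded = CCCCCAAAAAAAACCCCCCCCCAAAAAAAAAAAAAAAAAAAA


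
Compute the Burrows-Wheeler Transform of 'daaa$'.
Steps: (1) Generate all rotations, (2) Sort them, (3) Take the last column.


Rotations (sorted):
  0: $daaa -> last char: a
  1: a$daa -> last char: a
  2: aa$da -> last char: a
  3: aaa$d -> last char: d
  4: daaa$ -> last char: $


BWT = aaad$


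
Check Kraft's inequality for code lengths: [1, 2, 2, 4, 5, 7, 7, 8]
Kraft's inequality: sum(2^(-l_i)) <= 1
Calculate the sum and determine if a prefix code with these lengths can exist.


Sum = 2^(-1) + 2^(-2) + 2^(-2) + 2^(-4) + 2^(-5) + 2^(-7) + 2^(-7) + 2^(-8)
    = 0.5 + 0.25 + 0.25 + 0.0625 + 0.03125 + 0.0078125 + 0.0078125 + 0.00390625
    = 285/256 = 1.11328125
Since 1.11328125 > 1, Kraft's inequality is NOT satisfied.
A prefix code with these lengths CANNOT exist.

Kraft sum = 1.11328125. Not satisfied.


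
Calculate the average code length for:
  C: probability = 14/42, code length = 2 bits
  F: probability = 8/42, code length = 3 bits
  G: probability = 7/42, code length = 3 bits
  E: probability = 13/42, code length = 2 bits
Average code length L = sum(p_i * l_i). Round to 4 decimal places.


Weighted contributions p_i * l_i:
  C: (14/42) * 2 = 28/42
  F: (8/42) * 3 = 24/42
  G: (7/42) * 3 = 21/42
  E: (13/42) * 2 = 26/42
Sum = (28 + 24 + 21 + 26)/42 = 99/42

L = 99/42 = 2.3571 bits/symbol


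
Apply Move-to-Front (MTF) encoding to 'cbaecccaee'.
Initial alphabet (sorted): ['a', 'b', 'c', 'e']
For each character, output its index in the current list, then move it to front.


MTF encoding:
'c': index 2 in ['a', 'b', 'c', 'e'] -> ['c', 'a', 'b', 'e']
'b': index 2 in ['c', 'a', 'b', 'e'] -> ['b', 'c', 'a', 'e']
'a': index 2 in ['b', 'c', 'a', 'e'] -> ['a', 'b', 'c', 'e']
'e': index 3 in ['a', 'b', 'c', 'e'] -> ['e', 'a', 'b', 'c']
'c': index 3 in ['e', 'a', 'b', 'c'] -> ['c', 'e', 'a', 'b']
'c': index 0 in ['c', 'e', 'a', 'b'] -> ['c', 'e', 'a', 'b']
'c': index 0 in ['c', 'e', 'a', 'b'] -> ['c', 'e', 'a', 'b']
'a': index 2 in ['c', 'e', 'a', 'b'] -> ['a', 'c', 'e', 'b']
'e': index 2 in ['a', 'c', 'e', 'b'] -> ['e', 'a', 'c', 'b']
'e': index 0 in ['e', 'a', 'c', 'b'] -> ['e', 'a', 'c', 'b']


Output: [2, 2, 2, 3, 3, 0, 0, 2, 2, 0]


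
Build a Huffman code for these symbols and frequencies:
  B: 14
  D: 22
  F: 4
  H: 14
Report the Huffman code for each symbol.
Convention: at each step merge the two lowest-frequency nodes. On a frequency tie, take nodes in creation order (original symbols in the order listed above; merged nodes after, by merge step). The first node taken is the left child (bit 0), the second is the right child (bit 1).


Huffman tree construction:
Step 1: Merge F(4) + B(14) = 18
Step 2: Merge H(14) + (F+B)(18) = 32
Step 3: Merge D(22) + (H+(F+B))(32) = 54
Read each symbol's code off the tree from the root (left child = 0, right child = 1).

Codes:
  B: 111 (length 3)
  D: 0 (length 1)
  F: 110 (length 3)
  H: 10 (length 2)
Average code length: 104/54 = 1.9259 bits/symbol


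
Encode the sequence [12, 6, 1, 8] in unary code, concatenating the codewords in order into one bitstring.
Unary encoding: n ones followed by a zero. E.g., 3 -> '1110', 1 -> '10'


Encode each number as n ones followed by a terminating 0:
  12 -> 1111111111110 (13 bits)
  6 -> 1111110 (7 bits)
  1 -> 10 (2 bits)
  8 -> 111111110 (9 bits)
Total length = 13 + 7 + 2 + 9 = 31 bits.

Unary([12, 6, 1, 8]) = 1111111111110111111010111111110 (31 bits)


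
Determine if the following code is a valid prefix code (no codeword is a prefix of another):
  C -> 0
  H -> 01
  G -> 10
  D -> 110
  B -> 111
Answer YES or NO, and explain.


Checking each pair (does one codeword prefix another?):
  C='0' vs H='01': prefix -- VIOLATION

NO -- this is NOT a valid prefix code. C (0) is a prefix of H (01).


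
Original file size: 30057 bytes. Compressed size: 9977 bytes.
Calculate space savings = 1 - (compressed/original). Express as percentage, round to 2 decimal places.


ratio = compressed/original = 9977/30057 = 0.331936
savings = 1 - ratio = 1 - 0.331936 = 0.668064
as a percentage: 0.668064 * 100 = 66.81%

Space savings = 1 - 9977/30057 = 66.81%


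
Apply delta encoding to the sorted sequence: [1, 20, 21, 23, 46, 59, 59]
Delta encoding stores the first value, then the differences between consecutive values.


First value: 1
Deltas:
  20 - 1 = 19
  21 - 20 = 1
  23 - 21 = 2
  46 - 23 = 23
  59 - 46 = 13
  59 - 59 = 0


Delta encoded: [1, 19, 1, 2, 23, 13, 0]


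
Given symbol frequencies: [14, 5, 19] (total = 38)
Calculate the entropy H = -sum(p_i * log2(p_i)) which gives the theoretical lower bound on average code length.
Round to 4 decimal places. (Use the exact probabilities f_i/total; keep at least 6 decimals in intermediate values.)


Per-symbol terms -p_i * log2(p_i) with p_i = f_i/38:
  p = 14/38 = 0.368421: log2(p) = -1.440573, -p*log2(p) = 0.530737
  p = 5/38 = 0.131579: log2(p) = -2.925999, -p*log2(p) = 0.385000
  p = 19/38 = 0.500000: log2(p) = -1.000000, -p*log2(p) = 0.500000
H = 0.530737 + 0.385000 + 0.500000 = 1.415737

H = 1.4157 bits/symbol


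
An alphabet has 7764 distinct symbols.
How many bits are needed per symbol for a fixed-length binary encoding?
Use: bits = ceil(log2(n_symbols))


log2(7764) = 12.9226
Bracket: 2^12 = 4096 < 7764 <= 2^13 = 8192
So ceil(log2(7764)) = 13

bits = ceil(log2(7764)) = ceil(12.9226) = 13 bits


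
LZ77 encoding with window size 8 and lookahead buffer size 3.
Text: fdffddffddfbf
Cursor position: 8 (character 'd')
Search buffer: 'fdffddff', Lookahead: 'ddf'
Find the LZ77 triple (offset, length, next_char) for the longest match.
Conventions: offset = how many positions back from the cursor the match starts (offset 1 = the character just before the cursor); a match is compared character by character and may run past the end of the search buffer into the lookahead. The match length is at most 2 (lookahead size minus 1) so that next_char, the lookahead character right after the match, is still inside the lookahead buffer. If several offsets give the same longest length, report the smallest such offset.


Try each offset into the search buffer:
  offset=1 (pos 7, char 'f'): match length 0
  offset=2 (pos 6, char 'f'): match length 0
  offset=3 (pos 5, char 'd'): match length 1
  offset=4 (pos 4, char 'd'): match length 2
  offset=5 (pos 3, char 'f'): match length 0
  offset=6 (pos 2, char 'f'): match length 0
  offset=7 (pos 1, char 'd'): match length 1
  offset=8 (pos 0, char 'f'): match length 0
Longest match has length 2 at offset 4.
next_char = character at position 8 + 2 = 10 -> 'f'

Best match: offset=4, length=2 (matching 'dd' starting at position 4)
LZ77 triple: (4, 2, 'f')


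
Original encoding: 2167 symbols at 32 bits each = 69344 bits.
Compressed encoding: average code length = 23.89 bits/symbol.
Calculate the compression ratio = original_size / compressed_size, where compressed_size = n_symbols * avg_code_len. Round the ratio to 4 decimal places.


original_size = n_symbols * orig_bits = 2167 * 32 = 69344 bits
compressed_size = n_symbols * avg_code_len = 2167 * 23.89 = 51769.63 bits
ratio = original_size / compressed_size = 69344 / 51769.63 = 1.3395

Compression ratio = 1.3395


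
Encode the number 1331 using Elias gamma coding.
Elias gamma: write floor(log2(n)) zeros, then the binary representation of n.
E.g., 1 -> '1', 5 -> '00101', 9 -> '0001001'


num_bits = floor(log2(1331)) + 1 = 11
leading_zeros = num_bits - 1 = 10
binary(1331) = 10100110011

Elias gamma(1331) = '0000000000' + '10100110011' = 000000000010100110011 (21 bits)


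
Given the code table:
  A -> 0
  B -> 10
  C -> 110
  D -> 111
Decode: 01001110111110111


Decoding:
0 -> A
10 -> B
0 -> A
111 -> D
0 -> A
111 -> D
110 -> C
111 -> D


Result: ABADADCD


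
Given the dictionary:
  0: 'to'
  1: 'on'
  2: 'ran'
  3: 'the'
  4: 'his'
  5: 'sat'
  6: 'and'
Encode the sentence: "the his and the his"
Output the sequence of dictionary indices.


Look up each word in the dictionary:
  'the' -> 3
  'his' -> 4
  'and' -> 6
  'the' -> 3
  'his' -> 4

Encoded: [3, 4, 6, 3, 4]


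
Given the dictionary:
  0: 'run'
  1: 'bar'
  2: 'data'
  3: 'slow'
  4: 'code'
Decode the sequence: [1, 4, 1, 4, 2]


Look up each index in the dictionary:
  1 -> 'bar'
  4 -> 'code'
  1 -> 'bar'
  4 -> 'code'
  2 -> 'data'

Decoded: "bar code bar code data"


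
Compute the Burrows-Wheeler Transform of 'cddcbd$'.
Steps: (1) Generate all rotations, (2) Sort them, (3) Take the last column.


Rotations (sorted):
  0: $cddcbd -> last char: d
  1: bd$cddc -> last char: c
  2: cbd$cdd -> last char: d
  3: cddcbd$ -> last char: $
  4: d$cddcb -> last char: b
  5: dcbd$cd -> last char: d
  6: ddcbd$c -> last char: c


BWT = dcd$bdc


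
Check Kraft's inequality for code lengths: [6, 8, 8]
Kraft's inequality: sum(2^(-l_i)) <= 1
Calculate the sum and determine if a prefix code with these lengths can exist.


Sum = 2^(-6) + 2^(-8) + 2^(-8)
    = 0.015625 + 0.00390625 + 0.00390625
    = 6/256 = 0.0234375
Since 0.0234375 <= 1, Kraft's inequality IS satisfied.
A prefix code with these lengths CAN exist.

Kraft sum = 0.0234375. Satisfied.


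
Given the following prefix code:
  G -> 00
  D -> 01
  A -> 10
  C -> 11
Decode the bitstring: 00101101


Decoding step by step:
Bits 00 -> G
Bits 10 -> A
Bits 11 -> C
Bits 01 -> D


Decoded message: GACD


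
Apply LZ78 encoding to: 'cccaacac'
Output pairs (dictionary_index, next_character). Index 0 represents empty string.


LZ78 encoding steps:
Dictionary: {0: ''}
Step 1: w='' (idx 0), next='c' -> output (0, 'c'), add 'c' as idx 1
Step 2: w='c' (idx 1), next='c' -> output (1, 'c'), add 'cc' as idx 2
Step 3: w='' (idx 0), next='a' -> output (0, 'a'), add 'a' as idx 3
Step 4: w='a' (idx 3), next='c' -> output (3, 'c'), add 'ac' as idx 4
Step 5: w='ac' (idx 4), end of input -> output (4, '')


Encoded: [(0, 'c'), (1, 'c'), (0, 'a'), (3, 'c'), (4, '')]


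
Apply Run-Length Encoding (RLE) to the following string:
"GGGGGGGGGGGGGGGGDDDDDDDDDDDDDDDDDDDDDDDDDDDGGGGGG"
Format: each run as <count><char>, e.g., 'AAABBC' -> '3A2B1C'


Scanning runs left to right:
  i=0: run of 'G' x 16 -> '16G'
  i=16: run of 'D' x 27 -> '27D'
  i=43: run of 'G' x 6 -> '6G'

RLE = 16G27D6G


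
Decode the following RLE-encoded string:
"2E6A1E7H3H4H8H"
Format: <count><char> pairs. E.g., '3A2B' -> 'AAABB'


Expanding each <count><char> pair:
  2E -> 'EE'
  6A -> 'AAAAAA'
  1E -> 'E'
  7H -> 'HHHHHHH'
  3H -> 'HHH'
  4H -> 'HHHH'
  8H -> 'HHHHHHHH'

Decoded = EEAAAAAAEHHHHHHHHHHHHHHHHHHHHHH


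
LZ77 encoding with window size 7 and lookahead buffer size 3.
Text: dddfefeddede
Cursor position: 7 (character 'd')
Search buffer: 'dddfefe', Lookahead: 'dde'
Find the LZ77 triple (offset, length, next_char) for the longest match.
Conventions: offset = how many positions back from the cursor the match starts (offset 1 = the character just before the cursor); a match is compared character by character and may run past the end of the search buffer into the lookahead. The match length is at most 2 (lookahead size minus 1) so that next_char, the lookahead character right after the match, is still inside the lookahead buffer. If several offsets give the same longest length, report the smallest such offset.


Try each offset into the search buffer:
  offset=1 (pos 6, char 'e'): match length 0
  offset=2 (pos 5, char 'f'): match length 0
  offset=3 (pos 4, char 'e'): match length 0
  offset=4 (pos 3, char 'f'): match length 0
  offset=5 (pos 2, char 'd'): match length 1
  offset=6 (pos 1, char 'd'): match length 2
  offset=7 (pos 0, char 'd'): match length 2
Longest match has length 2, found at offsets 6, 7; take the smallest, offset 6.
next_char = character at position 7 + 2 = 9 -> 'e'

Best match: offset=6, length=2 (matching 'dd' starting at position 1)
LZ77 triple: (6, 2, 'e')


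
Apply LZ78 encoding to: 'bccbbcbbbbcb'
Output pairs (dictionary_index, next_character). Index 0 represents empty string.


LZ78 encoding steps:
Dictionary: {0: ''}
Step 1: w='' (idx 0), next='b' -> output (0, 'b'), add 'b' as idx 1
Step 2: w='' (idx 0), next='c' -> output (0, 'c'), add 'c' as idx 2
Step 3: w='c' (idx 2), next='b' -> output (2, 'b'), add 'cb' as idx 3
Step 4: w='b' (idx 1), next='c' -> output (1, 'c'), add 'bc' as idx 4
Step 5: w='b' (idx 1), next='b' -> output (1, 'b'), add 'bb' as idx 5
Step 6: w='bb' (idx 5), next='c' -> output (5, 'c'), add 'bbc' as idx 6
Step 7: w='b' (idx 1), end of input -> output (1, '')


Encoded: [(0, 'b'), (0, 'c'), (2, 'b'), (1, 'c'), (1, 'b'), (5, 'c'), (1, '')]


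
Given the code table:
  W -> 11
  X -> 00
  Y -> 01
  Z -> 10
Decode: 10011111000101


Decoding:
10 -> Z
01 -> Y
11 -> W
11 -> W
00 -> X
01 -> Y
01 -> Y


Result: ZYWWXYY


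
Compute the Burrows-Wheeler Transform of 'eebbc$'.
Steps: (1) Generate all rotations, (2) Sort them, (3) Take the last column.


Rotations (sorted):
  0: $eebbc -> last char: c
  1: bbc$ee -> last char: e
  2: bc$eeb -> last char: b
  3: c$eebb -> last char: b
  4: ebbc$e -> last char: e
  5: eebbc$ -> last char: $


BWT = cebbe$


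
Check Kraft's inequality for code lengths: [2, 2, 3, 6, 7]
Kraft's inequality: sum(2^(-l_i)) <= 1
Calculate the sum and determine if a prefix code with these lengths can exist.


Sum = 2^(-2) + 2^(-2) + 2^(-3) + 2^(-6) + 2^(-7)
    = 0.25 + 0.25 + 0.125 + 0.015625 + 0.0078125
    = 83/128 = 0.6484375
Since 0.6484375 <= 1, Kraft's inequality IS satisfied.
A prefix code with these lengths CAN exist.

Kraft sum = 0.6484375. Satisfied.


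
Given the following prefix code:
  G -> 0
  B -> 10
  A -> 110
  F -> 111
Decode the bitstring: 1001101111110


Decoding step by step:
Bits 10 -> B
Bits 0 -> G
Bits 110 -> A
Bits 111 -> F
Bits 111 -> F
Bits 0 -> G


Decoded message: BGAFFG


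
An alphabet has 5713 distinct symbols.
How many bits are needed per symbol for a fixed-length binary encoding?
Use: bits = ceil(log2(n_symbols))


log2(5713) = 12.48
Bracket: 2^12 = 4096 < 5713 <= 2^13 = 8192
So ceil(log2(5713)) = 13

bits = ceil(log2(5713)) = ceil(12.48) = 13 bits


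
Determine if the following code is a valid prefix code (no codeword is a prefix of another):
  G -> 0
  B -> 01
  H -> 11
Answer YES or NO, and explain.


Checking each pair (does one codeword prefix another?):
  G='0' vs B='01': prefix -- VIOLATION

NO -- this is NOT a valid prefix code. G (0) is a prefix of B (01).


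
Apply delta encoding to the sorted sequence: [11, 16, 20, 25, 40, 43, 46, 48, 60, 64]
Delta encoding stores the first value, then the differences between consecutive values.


First value: 11
Deltas:
  16 - 11 = 5
  20 - 16 = 4
  25 - 20 = 5
  40 - 25 = 15
  43 - 40 = 3
  46 - 43 = 3
  48 - 46 = 2
  60 - 48 = 12
  64 - 60 = 4


Delta encoded: [11, 5, 4, 5, 15, 3, 3, 2, 12, 4]


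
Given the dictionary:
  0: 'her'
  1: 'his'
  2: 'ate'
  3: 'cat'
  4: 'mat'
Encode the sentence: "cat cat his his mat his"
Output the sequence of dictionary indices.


Look up each word in the dictionary:
  'cat' -> 3
  'cat' -> 3
  'his' -> 1
  'his' -> 1
  'mat' -> 4
  'his' -> 1

Encoded: [3, 3, 1, 1, 4, 1]


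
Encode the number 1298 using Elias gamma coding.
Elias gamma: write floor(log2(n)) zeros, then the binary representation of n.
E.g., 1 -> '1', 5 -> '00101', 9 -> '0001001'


num_bits = floor(log2(1298)) + 1 = 11
leading_zeros = num_bits - 1 = 10
binary(1298) = 10100010010

Elias gamma(1298) = '0000000000' + '10100010010' = 000000000010100010010 (21 bits)


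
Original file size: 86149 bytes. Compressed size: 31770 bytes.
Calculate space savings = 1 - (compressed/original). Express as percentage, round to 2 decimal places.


ratio = compressed/original = 31770/86149 = 0.36878
savings = 1 - ratio = 1 - 0.36878 = 0.63122
as a percentage: 0.63122 * 100 = 63.12%

Space savings = 1 - 31770/86149 = 63.12%


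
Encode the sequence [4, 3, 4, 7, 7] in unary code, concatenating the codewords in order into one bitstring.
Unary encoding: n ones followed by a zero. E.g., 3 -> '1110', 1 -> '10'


Encode each number as n ones followed by a terminating 0:
  4 -> 11110 (5 bits)
  3 -> 1110 (4 bits)
  4 -> 11110 (5 bits)
  7 -> 11111110 (8 bits)
  7 -> 11111110 (8 bits)
Total length = 5 + 4 + 5 + 8 + 8 = 30 bits.

Unary([4, 3, 4, 7, 7]) = 111101110111101111111011111110 (30 bits)


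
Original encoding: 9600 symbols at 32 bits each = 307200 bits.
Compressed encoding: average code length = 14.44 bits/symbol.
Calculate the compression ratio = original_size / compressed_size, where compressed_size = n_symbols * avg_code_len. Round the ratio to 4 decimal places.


original_size = n_symbols * orig_bits = 9600 * 32 = 307200 bits
compressed_size = n_symbols * avg_code_len = 9600 * 14.44 = 138624.0 bits
ratio = original_size / compressed_size = 307200 / 138624.0 = 2.2161

Compression ratio = 2.2161


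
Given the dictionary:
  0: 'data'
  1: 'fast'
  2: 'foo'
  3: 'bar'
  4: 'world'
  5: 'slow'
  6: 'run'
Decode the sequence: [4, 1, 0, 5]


Look up each index in the dictionary:
  4 -> 'world'
  1 -> 'fast'
  0 -> 'data'
  5 -> 'slow'

Decoded: "world fast data slow"


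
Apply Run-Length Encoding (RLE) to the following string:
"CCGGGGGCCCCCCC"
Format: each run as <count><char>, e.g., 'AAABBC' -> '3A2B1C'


Scanning runs left to right:
  i=0: run of 'C' x 2 -> '2C'
  i=2: run of 'G' x 5 -> '5G'
  i=7: run of 'C' x 7 -> '7C'

RLE = 2C5G7C


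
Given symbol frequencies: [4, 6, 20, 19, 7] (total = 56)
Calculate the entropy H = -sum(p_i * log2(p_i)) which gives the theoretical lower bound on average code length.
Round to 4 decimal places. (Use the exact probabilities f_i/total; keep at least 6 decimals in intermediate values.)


Per-symbol terms -p_i * log2(p_i) with p_i = f_i/56:
  p = 4/56 = 0.071429: log2(p) = -3.807355, -p*log2(p) = 0.271954
  p = 6/56 = 0.107143: log2(p) = -3.222392, -p*log2(p) = 0.345256
  p = 20/56 = 0.357143: log2(p) = -1.485427, -p*log2(p) = 0.530510
  p = 19/56 = 0.339286: log2(p) = -1.559427, -p*log2(p) = 0.529091
  p = 7/56 = 0.125000: log2(p) = -3.000000, -p*log2(p) = 0.375000
H = 0.271954 + 0.345256 + 0.530510 + 0.529091 + 0.375000 = 2.051811

H = 2.0518 bits/symbol


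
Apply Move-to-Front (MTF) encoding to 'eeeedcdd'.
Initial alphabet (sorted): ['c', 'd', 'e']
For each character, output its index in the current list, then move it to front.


MTF encoding:
'e': index 2 in ['c', 'd', 'e'] -> ['e', 'c', 'd']
'e': index 0 in ['e', 'c', 'd'] -> ['e', 'c', 'd']
'e': index 0 in ['e', 'c', 'd'] -> ['e', 'c', 'd']
'e': index 0 in ['e', 'c', 'd'] -> ['e', 'c', 'd']
'd': index 2 in ['e', 'c', 'd'] -> ['d', 'e', 'c']
'c': index 2 in ['d', 'e', 'c'] -> ['c', 'd', 'e']
'd': index 1 in ['c', 'd', 'e'] -> ['d', 'c', 'e']
'd': index 0 in ['d', 'c', 'e'] -> ['d', 'c', 'e']


Output: [2, 0, 0, 0, 2, 2, 1, 0]


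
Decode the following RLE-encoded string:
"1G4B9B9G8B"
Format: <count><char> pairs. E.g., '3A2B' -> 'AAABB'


Expanding each <count><char> pair:
  1G -> 'G'
  4B -> 'BBBB'
  9B -> 'BBBBBBBBB'
  9G -> 'GGGGGGGGG'
  8B -> 'BBBBBBBB'

Decoded = GBBBBBBBBBBBBBGGGGGGGGGBBBBBBBB


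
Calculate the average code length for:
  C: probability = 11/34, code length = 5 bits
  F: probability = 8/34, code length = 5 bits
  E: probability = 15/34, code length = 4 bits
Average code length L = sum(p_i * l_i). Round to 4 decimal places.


Weighted contributions p_i * l_i:
  C: (11/34) * 5 = 55/34
  F: (8/34) * 5 = 40/34
  E: (15/34) * 4 = 60/34
Sum = (55 + 40 + 60)/34 = 155/34

L = 155/34 = 4.5588 bits/symbol


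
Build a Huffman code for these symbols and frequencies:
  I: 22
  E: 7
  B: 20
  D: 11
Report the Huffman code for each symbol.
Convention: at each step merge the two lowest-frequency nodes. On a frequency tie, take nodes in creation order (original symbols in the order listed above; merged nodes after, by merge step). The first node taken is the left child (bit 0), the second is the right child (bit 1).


Huffman tree construction:
Step 1: Merge E(7) + D(11) = 18
Step 2: Merge (E+D)(18) + B(20) = 38
Step 3: Merge I(22) + ((E+D)+B)(38) = 60
Read each symbol's code off the tree from the root (left child = 0, right child = 1).

Codes:
  I: 0 (length 1)
  E: 100 (length 3)
  B: 11 (length 2)
  D: 101 (length 3)
Average code length: 116/60 = 1.9333 bits/symbol


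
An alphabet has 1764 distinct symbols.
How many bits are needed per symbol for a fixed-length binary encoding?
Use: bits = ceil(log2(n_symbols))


log2(1764) = 10.7846
Bracket: 2^10 = 1024 < 1764 <= 2^11 = 2048
So ceil(log2(1764)) = 11

bits = ceil(log2(1764)) = ceil(10.7846) = 11 bits


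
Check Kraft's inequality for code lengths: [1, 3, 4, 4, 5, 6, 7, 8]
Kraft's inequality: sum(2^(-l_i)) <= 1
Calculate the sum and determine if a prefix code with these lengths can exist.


Sum = 2^(-1) + 2^(-3) + 2^(-4) + 2^(-4) + 2^(-5) + 2^(-6) + 2^(-7) + 2^(-8)
    = 0.5 + 0.125 + 0.0625 + 0.0625 + 0.03125 + 0.015625 + 0.0078125 + 0.00390625
    = 207/256 = 0.80859375
Since 0.80859375 <= 1, Kraft's inequality IS satisfied.
A prefix code with these lengths CAN exist.

Kraft sum = 0.80859375. Satisfied.


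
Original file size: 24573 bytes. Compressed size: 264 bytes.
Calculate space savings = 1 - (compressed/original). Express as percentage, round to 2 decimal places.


ratio = compressed/original = 264/24573 = 0.010743
savings = 1 - ratio = 1 - 0.010743 = 0.989257
as a percentage: 0.989257 * 100 = 98.93%

Space savings = 1 - 264/24573 = 98.93%


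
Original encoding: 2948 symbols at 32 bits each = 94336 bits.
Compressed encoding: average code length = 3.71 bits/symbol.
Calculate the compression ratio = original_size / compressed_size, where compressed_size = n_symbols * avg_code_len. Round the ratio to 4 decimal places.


original_size = n_symbols * orig_bits = 2948 * 32 = 94336 bits
compressed_size = n_symbols * avg_code_len = 2948 * 3.71 = 10937.08 bits
ratio = original_size / compressed_size = 94336 / 10937.08 = 8.6253

Compression ratio = 8.6253


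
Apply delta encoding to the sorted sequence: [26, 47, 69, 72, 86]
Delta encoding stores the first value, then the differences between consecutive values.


First value: 26
Deltas:
  47 - 26 = 21
  69 - 47 = 22
  72 - 69 = 3
  86 - 72 = 14


Delta encoded: [26, 21, 22, 3, 14]


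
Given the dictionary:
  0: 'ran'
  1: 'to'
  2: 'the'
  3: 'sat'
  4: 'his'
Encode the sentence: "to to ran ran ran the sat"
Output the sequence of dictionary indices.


Look up each word in the dictionary:
  'to' -> 1
  'to' -> 1
  'ran' -> 0
  'ran' -> 0
  'ran' -> 0
  'the' -> 2
  'sat' -> 3

Encoded: [1, 1, 0, 0, 0, 2, 3]


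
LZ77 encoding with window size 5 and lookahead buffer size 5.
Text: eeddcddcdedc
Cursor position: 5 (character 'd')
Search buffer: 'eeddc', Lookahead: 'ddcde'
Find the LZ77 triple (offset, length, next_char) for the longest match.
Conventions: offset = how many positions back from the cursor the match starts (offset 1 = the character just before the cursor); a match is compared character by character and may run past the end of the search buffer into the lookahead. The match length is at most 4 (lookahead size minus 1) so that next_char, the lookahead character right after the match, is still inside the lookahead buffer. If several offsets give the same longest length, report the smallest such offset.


Try each offset into the search buffer:
  offset=1 (pos 4, char 'c'): match length 0
  offset=2 (pos 3, char 'd'): match length 1
  offset=3 (pos 2, char 'd'): match length 4
  offset=4 (pos 1, char 'e'): match length 0
  offset=5 (pos 0, char 'e'): match length 0
Longest match has length 4 at offset 3.
next_char = character at position 5 + 4 = 9 -> 'e'

Best match: offset=3, length=4 (matching 'ddcd' starting at position 2)
LZ77 triple: (3, 4, 'e')
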